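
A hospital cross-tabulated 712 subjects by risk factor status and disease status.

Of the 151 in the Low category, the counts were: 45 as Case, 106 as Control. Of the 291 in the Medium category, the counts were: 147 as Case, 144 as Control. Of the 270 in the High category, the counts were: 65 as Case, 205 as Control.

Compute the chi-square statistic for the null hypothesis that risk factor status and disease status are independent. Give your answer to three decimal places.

Row totals: 151, 291, 270. Column totals: 257, 455. Grand total N = 712.
Expected counts (row total × column total / N):
  Low, Case: 151×257/712 = 54.50421
  Low, Control: 151×455/712 = 96.49579
  Medium, Case: 291×257/712 = 105.03792
  Medium, Control: 291×455/712 = 185.96208
  High, Case: 270×257/712 = 97.45787
  High, Control: 270×455/712 = 172.54213
Contributions (O − E)²/E:
  (45 − 54.50421)²/54.50421 = 1.6573
  (106 − 96.49579)²/96.49579 = 0.9361
  (147 − 105.03792)²/105.03792 = 16.7636
  (144 − 185.96208)²/185.96208 = 9.4687
  (65 − 97.45787)²/97.45787 = 10.8099
  (205 − 172.54213)²/172.54213 = 6.1058
χ² = 1.6573 + 0.9361 + 16.7636 + 9.4687 + 10.8099 + 6.1058 = 45.741

45.741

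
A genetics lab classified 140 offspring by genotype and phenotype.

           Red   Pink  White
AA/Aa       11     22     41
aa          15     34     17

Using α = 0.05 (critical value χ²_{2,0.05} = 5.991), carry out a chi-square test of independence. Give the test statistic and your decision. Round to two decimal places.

12.70; reject H₀

Row totals: 74, 66. Column totals: 26, 56, 58. Grand total N = 140.
Expected counts (row total × column total / N):
  AA/Aa, Red: 74×26/140 = 13.743
  AA/Aa, Pink: 74×56/140 = 29.600
  AA/Aa, White: 74×58/140 = 30.657
  aa, Red: 66×26/140 = 12.257
  aa, Pink: 66×56/140 = 26.400
  aa, White: 66×58/140 = 27.343
Contributions (O − E)²/E:
  (11 − 13.743)²/13.743 = 0.5475
  (22 − 29.600)²/29.600 = 1.9514
  (41 − 30.657)²/30.657 = 3.4895
  (15 − 12.257)²/12.257 = 0.6139
  (34 − 26.400)²/26.400 = 2.1879
  (17 − 27.343)²/27.343 = 3.9124
χ² = 0.5475 + 1.9514 + 3.4895 + 0.6139 + 2.1879 + 3.9124 = 12.70
df = (2−1)(3−1) = 2. Since 12.70 > 5.991, reject the null hypothesis of independence at α = 0.05.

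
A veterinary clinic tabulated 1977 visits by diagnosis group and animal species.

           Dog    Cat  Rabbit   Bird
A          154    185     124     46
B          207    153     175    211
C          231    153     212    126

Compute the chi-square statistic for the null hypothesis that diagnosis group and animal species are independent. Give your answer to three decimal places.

Row totals: 509, 746, 722. Column totals: 592, 491, 511, 383. Grand total N = 1977.
Expected counts (row total × column total / N):
  A, Dog: 509×592/1977 = 152.4168
  A, Cat: 509×491/1977 = 126.4133
  A, Rabbit: 509×511/1977 = 131.5625
  A, Bird: 509×383/1977 = 98.6075
  B, Dog: 746×592/1977 = 223.3849
  B, Cat: 746×491/1977 = 185.2736
  B, Rabbit: 746×511/1977 = 192.8204
  B, Bird: 746×383/1977 = 144.5210
  C, Dog: 722×592/1977 = 216.1983
  C, Cat: 722×491/1977 = 179.3131
  C, Rabbit: 722×511/1977 = 186.6171
  C, Bird: 722×383/1977 = 139.8715
Contributions (O − E)²/E:
  (154 − 152.4168)²/152.4168 = 0.0164
  (185 − 126.4133)²/126.4133 = 27.1522
  (124 − 131.5625)²/131.5625 = 0.4347
  (46 − 98.6075)²/98.6075 = 28.0663
  (207 − 223.3849)²/223.3849 = 1.2018
  (153 − 185.2736)²/185.2736 = 5.6219
  (175 − 192.8204)²/192.8204 = 1.6470
  (211 − 144.5210)²/144.5210 = 30.5800
  (231 − 216.1983)²/216.1983 = 1.0134
  (153 − 179.3131)²/179.3131 = 3.8613
  (212 − 186.6171)²/186.6171 = 3.4525
  (126 − 139.8715)²/139.8715 = 1.3757
χ² = 0.0164 + 27.1522 + 0.4347 + 28.0663 + 1.2018 + 5.6219 + 1.6470 + 30.5800 + 1.0134 + 3.8613 + 3.4525 + 1.3757 = 104.423

104.423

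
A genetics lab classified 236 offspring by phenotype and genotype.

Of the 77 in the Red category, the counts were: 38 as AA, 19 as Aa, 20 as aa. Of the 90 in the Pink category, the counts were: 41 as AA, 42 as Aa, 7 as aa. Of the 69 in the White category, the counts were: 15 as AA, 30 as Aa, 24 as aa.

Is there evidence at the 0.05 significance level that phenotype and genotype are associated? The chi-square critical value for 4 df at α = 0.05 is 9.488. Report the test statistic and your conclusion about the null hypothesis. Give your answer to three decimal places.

Row totals: 77, 90, 69. Column totals: 94, 91, 51. Grand total N = 236.
Expected counts (row total × column total / N):
  Red, AA: 77×94/236 = 30.66949
  Red, Aa: 77×91/236 = 29.69068
  Red, aa: 77×51/236 = 16.63983
  Pink, AA: 90×94/236 = 35.84746
  Pink, Aa: 90×91/236 = 34.70339
  Pink, aa: 90×51/236 = 19.44915
  White, AA: 69×94/236 = 27.48305
  White, Aa: 69×91/236 = 26.60593
  White, aa: 69×51/236 = 14.91102
Contributions (O − E)²/E:
  (38 − 30.66949)²/30.66949 = 1.7521
  (19 − 29.69068)²/29.69068 = 3.8494
  (20 − 16.63983)²/16.63983 = 0.6785
  (41 − 35.84746)²/35.84746 = 0.7406
  (42 − 34.70339)²/34.70339 = 1.5342
  (7 − 19.44915)²/19.44915 = 7.9685
  (15 − 27.48305)²/27.48305 = 5.6699
  (30 − 26.60593)²/26.60593 = 0.4330
  (24 − 14.91102)²/14.91102 = 5.5402
χ² = 1.7521 + 3.8494 + 0.6785 + 0.7406 + 1.5342 + 7.9685 + 5.6699 + 0.4330 + 5.5402 = 28.166
df = (3−1)(3−1) = 4. Since 28.166 > 9.488, reject the null hypothesis of independence at α = 0.05.

28.166; reject H₀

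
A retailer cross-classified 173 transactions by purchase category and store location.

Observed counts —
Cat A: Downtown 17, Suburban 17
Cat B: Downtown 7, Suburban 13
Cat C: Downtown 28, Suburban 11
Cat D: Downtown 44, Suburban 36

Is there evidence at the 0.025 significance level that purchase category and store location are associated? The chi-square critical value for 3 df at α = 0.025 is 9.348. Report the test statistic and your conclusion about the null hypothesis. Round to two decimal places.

8.02; fail to reject H₀

Row totals: 34, 20, 39, 80. Column totals: 96, 77. Grand total N = 173.
Expected counts (row total × column total / N):
  Cat A, Downtown: 34×96/173 = 18.867
  Cat A, Suburban: 34×77/173 = 15.133
  Cat B, Downtown: 20×96/173 = 11.098
  Cat B, Suburban: 20×77/173 = 8.902
  Cat C, Downtown: 39×96/173 = 21.642
  Cat C, Suburban: 39×77/173 = 17.358
  Cat D, Downtown: 80×96/173 = 44.393
  Cat D, Suburban: 80×77/173 = 35.607
Contributions (O − E)²/E:
  (17 − 18.867)²/18.867 = 0.1848
  (17 − 15.133)²/15.133 = 0.2303
  (7 − 11.098)²/11.098 = 1.5132
  (13 − 8.902)²/8.902 = 1.8865
  (28 − 21.642)²/21.642 = 1.8679
  (11 − 17.358)²/17.358 = 2.3288
  (44 − 44.393)²/44.393 = 0.0035
  (36 − 35.607)²/35.607 = 0.0043
χ² = 0.1848 + 0.2303 + 1.5132 + 1.8865 + 1.8679 + 2.3288 + 0.0035 + 0.0043 = 8.02
df = (4−1)(2−1) = 3. Since 8.02 < 9.348, fail to reject the null hypothesis of independence at α = 0.025.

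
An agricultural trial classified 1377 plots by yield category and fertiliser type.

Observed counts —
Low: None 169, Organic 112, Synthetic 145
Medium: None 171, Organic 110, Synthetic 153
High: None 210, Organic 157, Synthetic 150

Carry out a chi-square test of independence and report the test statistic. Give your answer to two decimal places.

Row totals: 426, 434, 517. Column totals: 550, 379, 448. Grand total N = 1377.
Expected counts (row total × column total / N):
  Low, None: 426×550/1377 = 170.153
  Low, Organic: 426×379/1377 = 117.251
  Low, Synthetic: 426×448/1377 = 138.597
  Medium, None: 434×550/1377 = 173.348
  Medium, Organic: 434×379/1377 = 119.452
  Medium, Synthetic: 434×448/1377 = 141.200
  High, None: 517×550/1377 = 206.500
  High, Organic: 517×379/1377 = 142.297
  High, Synthetic: 517×448/1377 = 168.203
Contributions (O − E)²/E:
  (169 − 170.153)²/170.153 = 0.0078
  (112 − 117.251)²/117.251 = 0.2352
  (145 − 138.597)²/138.597 = 0.2958
  (171 − 173.348)²/173.348 = 0.0318
  (110 − 119.452)²/119.452 = 0.7479
  (153 − 141.200)²/141.200 = 0.9861
  (210 − 206.500)²/206.500 = 0.0593
  (157 − 142.297)²/142.297 = 1.5192
  (150 − 168.203)²/168.203 = 1.9699
χ² = 0.0078 + 0.2352 + 0.2958 + 0.0318 + 0.7479 + 0.9861 + 0.0593 + 1.5192 + 1.9699 = 5.85

5.85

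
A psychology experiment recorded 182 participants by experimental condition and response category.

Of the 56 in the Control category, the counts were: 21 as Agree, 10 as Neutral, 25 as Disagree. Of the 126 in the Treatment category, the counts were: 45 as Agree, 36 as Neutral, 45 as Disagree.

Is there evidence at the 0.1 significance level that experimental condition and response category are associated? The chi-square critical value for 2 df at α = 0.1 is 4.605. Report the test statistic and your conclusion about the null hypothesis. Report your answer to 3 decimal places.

2.599; fail to reject H₀

Row totals: 56, 126. Column totals: 66, 46, 70. Grand total N = 182.
Expected counts (row total × column total / N):
  Control, Agree: 56×66/182 = 20.30769
  Control, Neutral: 56×46/182 = 14.15385
  Control, Disagree: 56×70/182 = 21.53846
  Treatment, Agree: 126×66/182 = 45.69231
  Treatment, Neutral: 126×46/182 = 31.84615
  Treatment, Disagree: 126×70/182 = 48.46154
Contributions (O − E)²/E:
  (21 − 20.30769)²/20.30769 = 0.0236
  (10 − 14.15385)²/14.15385 = 1.2191
  (25 − 21.53846)²/21.53846 = 0.5563
  (45 − 45.69231)²/45.69231 = 0.0105
  (36 − 31.84615)²/31.84615 = 0.5418
  (45 − 48.46154)²/48.46154 = 0.2473
χ² = 0.0236 + 1.2191 + 0.5563 + 0.0105 + 0.5418 + 0.2473 = 2.599
df = (2−1)(3−1) = 2. Since 2.599 < 4.605, fail to reject the null hypothesis of independence at α = 0.1.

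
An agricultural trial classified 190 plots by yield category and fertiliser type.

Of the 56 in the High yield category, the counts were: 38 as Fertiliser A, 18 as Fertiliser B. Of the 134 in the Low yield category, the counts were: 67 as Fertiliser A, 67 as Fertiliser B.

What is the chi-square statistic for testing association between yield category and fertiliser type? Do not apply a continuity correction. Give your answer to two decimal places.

Row totals: 56, 134. Column totals: 105, 85. Grand total N = 190.
Expected counts (row total × column total / N):
  High yield, Fertiliser A: 56×105/190 = 30.947
  High yield, Fertiliser B: 56×85/190 = 25.053
  Low yield, Fertiliser A: 134×105/190 = 74.053
  Low yield, Fertiliser B: 134×85/190 = 59.947
Contributions (O − E)²/E:
  (38 − 30.947)²/30.947 = 1.6074
  (18 − 25.053)²/25.053 = 1.9856
  (67 − 74.053)²/74.053 = 0.6717
  (67 − 59.947)²/59.947 = 0.8298
χ² = 1.6074 + 1.9856 + 0.6717 + 0.8298 = 5.09

5.09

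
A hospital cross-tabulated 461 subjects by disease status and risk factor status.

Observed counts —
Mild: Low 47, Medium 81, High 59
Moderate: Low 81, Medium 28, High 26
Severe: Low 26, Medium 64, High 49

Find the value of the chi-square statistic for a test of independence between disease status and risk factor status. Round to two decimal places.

Row totals: 187, 135, 139. Column totals: 154, 173, 134. Grand total N = 461.
Expected counts (row total × column total / N):
  Mild, Low: 187×154/461 = 62.469
  Mild, Medium: 187×173/461 = 70.176
  Mild, High: 187×134/461 = 54.356
  Moderate, Low: 135×154/461 = 45.098
  Moderate, Medium: 135×173/461 = 50.662
  Moderate, High: 135×134/461 = 39.241
  Severe, Low: 139×154/461 = 46.434
  Severe, Medium: 139×173/461 = 52.163
  Severe, High: 139×134/461 = 40.403
Contributions (O − E)²/E:
  (47 − 62.469)²/62.469 = 3.8305
  (81 − 70.176)²/70.176 = 1.6695
  (59 − 54.356)²/54.356 = 0.3968
  (81 − 45.098)²/45.098 = 28.5812
  (28 − 50.662)²/50.662 = 10.1371
  (26 − 39.241)²/39.241 = 4.4679
  (26 − 46.434)²/46.434 = 8.9923
  (64 − 52.163)²/52.163 = 2.6861
  (49 − 40.403)²/40.403 = 1.8293
χ² = 3.8305 + 1.6695 + 0.3968 + 28.5812 + 10.1371 + 4.4679 + 8.9923 + 2.6861 + 1.8293 = 62.59

62.59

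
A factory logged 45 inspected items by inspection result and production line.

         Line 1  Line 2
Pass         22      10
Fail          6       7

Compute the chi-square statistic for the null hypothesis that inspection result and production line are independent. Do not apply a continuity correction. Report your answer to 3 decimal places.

Row totals: 32, 13. Column totals: 28, 17. Grand total N = 45.
Expected counts (row total × column total / N):
  Pass, Line 1: 32×28/45 = 19.9111
  Pass, Line 2: 32×17/45 = 12.0889
  Fail, Line 1: 13×28/45 = 8.0889
  Fail, Line 2: 13×17/45 = 4.9111
Contributions (O − E)²/E:
  (22 − 19.9111)²/19.9111 = 0.2191
  (10 − 12.0889)²/12.0889 = 0.3610
  (6 − 8.0889)²/8.0889 = 0.5394
  (7 − 4.9111)²/4.9111 = 0.8885
χ² = 0.2191 + 0.3610 + 0.5394 + 0.8885 = 2.008

2.008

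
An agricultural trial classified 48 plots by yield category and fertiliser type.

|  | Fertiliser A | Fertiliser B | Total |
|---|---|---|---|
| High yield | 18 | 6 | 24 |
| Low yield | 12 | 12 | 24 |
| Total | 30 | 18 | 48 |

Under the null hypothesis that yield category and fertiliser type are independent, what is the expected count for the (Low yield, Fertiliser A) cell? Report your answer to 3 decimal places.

Row total (Low yield) = 24; column total (Fertiliser A) = 30; grand total N = 48.
Expected count = (row total × column total) / N = 24 × 30 / 48 = 15.000.

15.000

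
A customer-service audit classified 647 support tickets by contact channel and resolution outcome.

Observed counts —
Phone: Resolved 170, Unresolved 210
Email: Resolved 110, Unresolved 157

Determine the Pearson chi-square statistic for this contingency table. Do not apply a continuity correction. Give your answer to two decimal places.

0.80

Row totals: 380, 267. Column totals: 280, 367. Grand total N = 647.
Expected counts (row total × column total / N):
  Phone, Resolved: 380×280/647 = 164.451
  Phone, Unresolved: 380×367/647 = 215.549
  Email, Resolved: 267×280/647 = 115.549
  Email, Unresolved: 267×367/647 = 151.451
Contributions (O − E)²/E:
  (170 − 164.451)²/164.451 = 0.1872
  (210 − 215.549)²/215.549 = 0.1429
  (110 − 115.549)²/115.549 = 0.2665
  (157 − 151.451)²/151.451 = 0.2033
χ² = 0.1872 + 0.1429 + 0.2665 + 0.2033 = 0.80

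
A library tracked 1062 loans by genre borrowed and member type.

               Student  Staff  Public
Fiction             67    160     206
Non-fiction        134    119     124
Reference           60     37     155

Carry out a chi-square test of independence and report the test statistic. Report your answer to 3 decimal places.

87.969

Row totals: 433, 377, 252. Column totals: 261, 316, 485. Grand total N = 1062.
Expected counts (row total × column total / N):
  Fiction, Student: 433×261/1062 = 106.4153
  Fiction, Staff: 433×316/1062 = 128.8399
  Fiction, Public: 433×485/1062 = 197.7448
  Non-fiction, Student: 377×261/1062 = 92.6525
  Non-fiction, Staff: 377×316/1062 = 112.1770
  Non-fiction, Public: 377×485/1062 = 172.1704
  Reference, Student: 252×261/1062 = 61.9322
  Reference, Staff: 252×316/1062 = 74.9831
  Reference, Public: 252×485/1062 = 115.0847
Contributions (O − E)²/E:
  (67 − 106.4153)²/106.4153 = 14.5991
  (160 − 128.8399)²/128.8399 = 7.5361
  (206 − 197.7448)²/197.7448 = 0.3446
  (134 − 92.6525)²/92.6525 = 18.4519
  (119 − 112.1770)²/112.1770 = 0.4150
  (124 − 172.1704)²/172.1704 = 13.4773
  (60 − 61.9322)²/61.9322 = 0.0603
  (37 − 74.9831)²/74.9831 = 19.2405
  (155 − 115.0847)²/115.0847 = 13.8440
χ² = 14.5991 + 7.5361 + 0.3446 + 18.4519 + 0.4150 + 13.4773 + 0.0603 + 19.2405 + 13.8440 = 87.969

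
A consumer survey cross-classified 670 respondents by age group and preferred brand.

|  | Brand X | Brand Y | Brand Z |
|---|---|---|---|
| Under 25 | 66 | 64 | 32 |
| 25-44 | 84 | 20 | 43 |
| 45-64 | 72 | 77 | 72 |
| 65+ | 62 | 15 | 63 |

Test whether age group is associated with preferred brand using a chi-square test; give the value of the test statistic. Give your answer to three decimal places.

67.233

Row totals: 162, 147, 221, 140. Column totals: 284, 176, 210. Grand total N = 670.
Expected counts (row total × column total / N):
  Under 25, Brand X: 162×284/670 = 68.6687
  Under 25, Brand Y: 162×176/670 = 42.5552
  Under 25, Brand Z: 162×210/670 = 50.7761
  25-44, Brand X: 147×284/670 = 62.3104
  25-44, Brand Y: 147×176/670 = 38.6149
  25-44, Brand Z: 147×210/670 = 46.0746
  45-64, Brand X: 221×284/670 = 93.6776
  45-64, Brand Y: 221×176/670 = 58.0537
  45-64, Brand Z: 221×210/670 = 69.2687
  65+, Brand X: 140×284/670 = 59.3433
  65+, Brand Y: 140×176/670 = 36.7761
  65+, Brand Z: 140×210/670 = 43.8806
Contributions (O − E)²/E:
  (66 − 68.6687)²/68.6687 = 0.1037
  (64 − 42.5552)²/42.5552 = 10.8067
  (32 − 50.7761)²/50.7761 = 6.9431
  (84 − 62.3104)²/62.3104 = 7.5499
  (20 − 38.6149)²/38.6149 = 8.9736
  (43 − 46.0746)²/46.0746 = 0.2052
  (72 − 93.6776)²/93.6776 = 5.0163
  (77 − 58.0537)²/58.0537 = 6.1833
  (72 − 69.2687)²/69.2687 = 0.1077
  (62 − 59.3433)²/59.3433 = 0.1189
  (15 − 36.7761)²/36.7761 = 12.8942
  (63 − 43.8806)²/43.8806 = 8.3306
χ² = 0.1037 + 10.8067 + 6.9431 + 7.5499 + 8.9736 + 0.2052 + 5.0163 + 6.1833 + 0.1077 + 0.1189 + 12.8942 + 8.3306 = 67.233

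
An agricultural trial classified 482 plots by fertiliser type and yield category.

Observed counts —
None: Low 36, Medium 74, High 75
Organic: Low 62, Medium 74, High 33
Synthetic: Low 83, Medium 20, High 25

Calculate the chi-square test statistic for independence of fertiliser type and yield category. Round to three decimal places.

78.642

Row totals: 185, 169, 128. Column totals: 181, 168, 133. Grand total N = 482.
Expected counts (row total × column total / N):
  None, Low: 185×181/482 = 69.4710
  None, Medium: 185×168/482 = 64.4813
  None, High: 185×133/482 = 51.0477
  Organic, Low: 169×181/482 = 63.4627
  Organic, Medium: 169×168/482 = 58.9046
  Organic, High: 169×133/482 = 46.6328
  Synthetic, Low: 128×181/482 = 48.0664
  Synthetic, Medium: 128×168/482 = 44.6141
  Synthetic, High: 128×133/482 = 35.3195
Contributions (O − E)²/E:
  (36 − 69.4710)²/69.4710 = 16.1263
  (74 − 64.4813)²/64.4813 = 1.4051
  (75 − 51.0477)²/51.0477 = 11.2388
  (62 − 63.4627)²/63.4627 = 0.0337
  (74 − 58.9046)²/58.9046 = 3.8685
  (33 − 46.6328)²/46.6328 = 3.9855
  (83 − 48.0664)²/48.0664 = 25.3890
  (20 − 44.6141)²/44.6141 = 13.5799
  (25 − 35.3195)²/35.3195 = 3.0151
χ² = 16.1263 + 1.4051 + 11.2388 + 0.0337 + 3.8685 + 3.9855 + 25.3890 + 13.5799 + 3.0151 = 78.642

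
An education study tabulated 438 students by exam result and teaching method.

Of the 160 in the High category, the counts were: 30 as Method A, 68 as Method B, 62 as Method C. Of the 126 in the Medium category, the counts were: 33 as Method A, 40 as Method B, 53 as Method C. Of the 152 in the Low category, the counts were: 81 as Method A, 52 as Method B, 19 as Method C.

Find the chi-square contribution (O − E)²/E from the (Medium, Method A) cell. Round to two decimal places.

Row total (Medium) = 126; column total (Method A) = 144; N = 438.
Expected count E = 126 × 144 / 438 = 41.425.
Contribution = (O − E)²/E = (33 − 41.425)² / 41.425 = 1.71.

1.71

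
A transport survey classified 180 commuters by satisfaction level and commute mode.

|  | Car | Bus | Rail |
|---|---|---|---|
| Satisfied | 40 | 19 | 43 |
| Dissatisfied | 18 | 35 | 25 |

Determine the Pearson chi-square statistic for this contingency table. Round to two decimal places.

14.92

Row totals: 102, 78. Column totals: 58, 54, 68. Grand total N = 180.
Expected counts (row total × column total / N):
  Satisfied, Car: 102×58/180 = 32.867
  Satisfied, Bus: 102×54/180 = 30.600
  Satisfied, Rail: 102×68/180 = 38.533
  Dissatisfied, Car: 78×58/180 = 25.133
  Dissatisfied, Bus: 78×54/180 = 23.400
  Dissatisfied, Rail: 78×68/180 = 29.467
Contributions (O − E)²/E:
  (40 − 32.867)²/32.867 = 1.5480
  (19 − 30.600)²/30.600 = 4.3974
  (43 − 38.533)²/38.533 = 0.5178
  (18 − 25.133)²/25.133 = 2.0244
  (35 − 23.400)²/23.400 = 5.7504
  (25 − 29.467)²/29.467 = 0.6772
χ² = 1.5480 + 4.3974 + 0.5178 + 2.0244 + 5.7504 + 0.6772 = 14.92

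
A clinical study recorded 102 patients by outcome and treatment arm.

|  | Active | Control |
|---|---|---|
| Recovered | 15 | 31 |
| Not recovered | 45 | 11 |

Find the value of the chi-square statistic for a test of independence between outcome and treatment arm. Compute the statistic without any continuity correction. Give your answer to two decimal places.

Row totals: 46, 56. Column totals: 60, 42. Grand total N = 102.
Expected counts (row total × column total / N):
  Recovered, Active: 46×60/102 = 27.059
  Recovered, Control: 46×42/102 = 18.941
  Not recovered, Active: 56×60/102 = 32.941
  Not recovered, Control: 56×42/102 = 23.059
Contributions (O − E)²/E:
  (15 − 27.059)²/27.059 = 5.3742
  (31 − 18.941)²/18.941 = 7.6775
  (45 − 32.941)²/32.941 = 4.4145
  (11 − 23.059)²/23.059 = 6.3064
χ² = 5.3742 + 7.6775 + 4.4145 + 6.3064 = 23.77

23.77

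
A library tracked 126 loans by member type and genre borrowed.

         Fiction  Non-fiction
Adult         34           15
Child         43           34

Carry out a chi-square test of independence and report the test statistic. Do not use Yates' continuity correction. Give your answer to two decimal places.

Row totals: 49, 77. Column totals: 77, 49. Grand total N = 126.
Expected counts (row total × column total / N):
  Adult, Fiction: 49×77/126 = 29.944
  Adult, Non-fiction: 49×49/126 = 19.056
  Child, Fiction: 77×77/126 = 47.056
  Child, Non-fiction: 77×49/126 = 29.944
Contributions (O − E)²/E:
  (34 − 29.944)²/29.944 = 0.5494
  (15 − 19.056)²/19.056 = 0.8633
  (43 − 47.056)²/47.056 = 0.3496
  (34 − 29.944)²/29.944 = 0.5494
χ² = 0.5494 + 0.8633 + 0.3496 + 0.5494 = 2.31

2.31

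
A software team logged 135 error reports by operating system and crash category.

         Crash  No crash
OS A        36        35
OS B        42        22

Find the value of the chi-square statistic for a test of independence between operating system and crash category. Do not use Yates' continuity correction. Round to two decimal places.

3.07

Row totals: 71, 64. Column totals: 78, 57. Grand total N = 135.
Expected counts (row total × column total / N):
  OS A, Crash: 71×78/135 = 41.022
  OS A, No crash: 71×57/135 = 29.978
  OS B, Crash: 64×78/135 = 36.978
  OS B, No crash: 64×57/135 = 27.022
Contributions (O − E)²/E:
  (36 − 41.022)²/41.022 = 0.6148
  (35 − 29.978)²/29.978 = 0.8413
  (42 − 36.978)²/36.978 = 0.6820
  (22 − 27.022)²/27.022 = 0.9333
χ² = 0.6148 + 0.8413 + 0.6820 + 0.9333 = 3.07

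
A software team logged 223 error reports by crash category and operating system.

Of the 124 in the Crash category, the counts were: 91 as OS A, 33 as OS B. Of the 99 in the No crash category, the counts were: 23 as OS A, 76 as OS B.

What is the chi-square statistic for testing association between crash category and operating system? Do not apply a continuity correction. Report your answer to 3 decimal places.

55.419

Row totals: 124, 99. Column totals: 114, 109. Grand total N = 223.
Expected counts (row total × column total / N):
  Crash, OS A: 124×114/223 = 63.3901
  Crash, OS B: 124×109/223 = 60.6099
  No crash, OS A: 99×114/223 = 50.6099
  No crash, OS B: 99×109/223 = 48.3901
Contributions (O − E)²/E:
  (91 − 63.3901)²/63.3901 = 12.0256
  (33 − 60.6099)²/60.6099 = 12.5773
  (23 − 50.6099)²/50.6099 = 15.0624
  (76 − 48.3901)²/48.3901 = 15.7534
χ² = 12.0256 + 12.5773 + 15.0624 + 15.7534 = 55.419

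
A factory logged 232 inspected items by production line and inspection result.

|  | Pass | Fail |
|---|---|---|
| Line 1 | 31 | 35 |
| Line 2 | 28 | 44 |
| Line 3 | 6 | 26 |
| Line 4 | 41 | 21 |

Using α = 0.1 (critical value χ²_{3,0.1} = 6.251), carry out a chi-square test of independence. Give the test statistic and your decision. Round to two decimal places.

21.18; reject H₀

Row totals: 66, 72, 32, 62. Column totals: 106, 126. Grand total N = 232.
Expected counts (row total × column total / N):
  Line 1, Pass: 66×106/232 = 30.155
  Line 1, Fail: 66×126/232 = 35.845
  Line 2, Pass: 72×106/232 = 32.897
  Line 2, Fail: 72×126/232 = 39.103
  Line 3, Pass: 32×106/232 = 14.621
  Line 3, Fail: 32×126/232 = 17.379
  Line 4, Pass: 62×106/232 = 28.328
  Line 4, Fail: 62×126/232 = 33.672
Contributions (O − E)²/E:
  (31 − 30.155)²/30.155 = 0.0237
  (35 − 35.845)²/35.845 = 0.0199
  (28 − 32.897)²/32.897 = 0.7290
  (44 − 39.103)²/39.103 = 0.6133
  (6 − 14.621)²/14.621 = 5.0832
  (26 − 17.379)²/17.379 = 4.2765
  (41 − 28.328)²/28.328 = 5.6686
  (21 − 33.672)²/33.672 = 4.7689
χ² = 0.0237 + 0.0199 + 0.7290 + 0.6133 + 5.0832 + 4.2765 + 5.6686 + 4.7689 = 21.18
df = (4−1)(2−1) = 3. Since 21.18 > 6.251, reject the null hypothesis of independence at α = 0.1.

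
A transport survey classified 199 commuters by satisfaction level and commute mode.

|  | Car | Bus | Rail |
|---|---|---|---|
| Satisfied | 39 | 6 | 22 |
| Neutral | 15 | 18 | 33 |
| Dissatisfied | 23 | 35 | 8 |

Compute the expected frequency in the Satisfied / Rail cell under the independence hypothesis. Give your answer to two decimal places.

21.21

Row total (Satisfied) = 67; column total (Rail) = 63; grand total N = 199.
Expected count = (row total × column total) / N = 67 × 63 / 199 = 21.21.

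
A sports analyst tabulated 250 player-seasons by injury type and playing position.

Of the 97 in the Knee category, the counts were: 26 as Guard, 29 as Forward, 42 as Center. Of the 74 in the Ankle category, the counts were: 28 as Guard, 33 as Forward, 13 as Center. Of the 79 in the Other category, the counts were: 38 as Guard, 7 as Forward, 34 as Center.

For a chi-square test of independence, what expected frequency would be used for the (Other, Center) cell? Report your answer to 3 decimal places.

Row total (Other) = 79; column total (Center) = 89; grand total N = 250.
Expected count = (row total × column total) / N = 79 × 89 / 250 = 28.124.

28.124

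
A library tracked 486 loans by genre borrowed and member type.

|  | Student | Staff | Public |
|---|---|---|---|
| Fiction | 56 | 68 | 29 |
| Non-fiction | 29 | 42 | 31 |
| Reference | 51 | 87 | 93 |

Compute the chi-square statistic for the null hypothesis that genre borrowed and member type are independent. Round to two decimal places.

Row totals: 153, 102, 231. Column totals: 136, 197, 153. Grand total N = 486.
Expected counts (row total × column total / N):
  Fiction, Student: 153×136/486 = 42.815
  Fiction, Staff: 153×197/486 = 62.019
  Fiction, Public: 153×153/486 = 48.167
  Non-fiction, Student: 102×136/486 = 28.543
  Non-fiction, Staff: 102×197/486 = 41.346
  Non-fiction, Public: 102×153/486 = 32.111
  Reference, Student: 231×136/486 = 64.642
  Reference, Staff: 231×197/486 = 93.636
  Reference, Public: 231×153/486 = 72.722
Contributions (O − E)²/E:
  (56 − 42.815)²/42.815 = 4.0604
  (68 − 62.019)²/62.019 = 0.5768
  (29 − 48.167)²/48.167 = 7.6271
  (29 − 28.543)²/28.543 = 0.0073
  (42 − 41.346)²/41.346 = 0.0103
  (31 − 32.111)²/32.111 = 0.0384
  (51 − 64.642)²/64.642 = 2.8790
  (87 − 93.636)²/93.636 = 0.4703
  (93 − 72.722)²/72.722 = 5.6544
χ² = 4.0604 + 0.5768 + 7.6271 + 0.0073 + 0.0103 + 0.0384 + 2.8790 + 0.4703 + 5.6544 = 21.32

21.32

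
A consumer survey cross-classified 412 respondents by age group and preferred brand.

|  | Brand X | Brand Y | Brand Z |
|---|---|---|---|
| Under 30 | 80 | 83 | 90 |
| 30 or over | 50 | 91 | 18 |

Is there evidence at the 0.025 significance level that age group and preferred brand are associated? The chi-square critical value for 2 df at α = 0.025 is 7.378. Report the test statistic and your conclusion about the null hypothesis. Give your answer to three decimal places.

Row totals: 253, 159. Column totals: 130, 174, 108. Grand total N = 412.
Expected counts (row total × column total / N):
  Under 30, Brand X: 253×130/412 = 79.8301
  Under 30, Brand Y: 253×174/412 = 106.8495
  Under 30, Brand Z: 253×108/412 = 66.3204
  30 or over, Brand X: 159×130/412 = 50.1699
  30 or over, Brand Y: 159×174/412 = 67.1505
  30 or over, Brand Z: 159×108/412 = 41.6796
Contributions (O − E)²/E:
  (80 − 79.8301)²/79.8301 = 0.0004
  (83 − 106.8495)²/106.8495 = 5.3234
  (90 − 66.3204)²/66.3204 = 8.4548
  (50 − 50.1699)²/50.1699 = 0.0006
  (91 − 67.1505)²/67.1505 = 8.4705
  (18 − 41.6796)²/41.6796 = 13.4532
χ² = 0.0004 + 5.3234 + 8.4548 + 0.0006 + 8.4705 + 13.4532 = 35.703
df = (2−1)(3−1) = 2. Since 35.703 > 7.378, reject the null hypothesis of independence at α = 0.025.

35.703; reject H₀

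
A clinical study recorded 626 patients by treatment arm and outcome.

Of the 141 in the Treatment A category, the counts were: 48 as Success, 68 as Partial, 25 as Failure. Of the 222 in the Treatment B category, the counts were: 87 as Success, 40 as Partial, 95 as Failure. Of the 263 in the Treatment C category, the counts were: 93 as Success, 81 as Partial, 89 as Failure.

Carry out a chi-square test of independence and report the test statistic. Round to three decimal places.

43.138

Row totals: 141, 222, 263. Column totals: 228, 189, 209. Grand total N = 626.
Expected counts (row total × column total / N):
  Treatment A, Success: 141×228/626 = 51.3546
  Treatment A, Partial: 141×189/626 = 42.5703
  Treatment A, Failure: 141×209/626 = 47.0751
  Treatment B, Success: 222×228/626 = 80.8562
  Treatment B, Partial: 222×189/626 = 67.0256
  Treatment B, Failure: 222×209/626 = 74.1182
  Treatment C, Success: 263×228/626 = 95.7891
  Treatment C, Partial: 263×189/626 = 79.4042
  Treatment C, Failure: 263×209/626 = 87.8067
Contributions (O − E)²/E:
  (48 − 51.3546)²/51.3546 = 0.2191
  (68 − 42.5703)²/42.5703 = 15.1906
  (25 − 47.0751)²/47.0751 = 10.3518
  (87 − 80.8562)²/80.8562 = 0.4668
  (40 − 67.0256)²/67.0256 = 10.8971
  (95 − 74.1182)²/74.1182 = 5.8832
  (93 − 95.7891)²/95.7891 = 0.0812
  (81 − 79.4042)²/79.4042 = 0.0321
  (89 − 87.8067)²/87.8067 = 0.0162
χ² = 0.2191 + 15.1906 + 10.3518 + 0.4668 + 10.8971 + 5.8832 + 0.0812 + 0.0321 + 0.0162 = 43.138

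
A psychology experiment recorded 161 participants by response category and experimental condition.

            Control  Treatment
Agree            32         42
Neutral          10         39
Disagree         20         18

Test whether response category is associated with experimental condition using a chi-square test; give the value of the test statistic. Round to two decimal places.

Row totals: 74, 49, 38. Column totals: 62, 99. Grand total N = 161.
Expected counts (row total × column total / N):
  Agree, Control: 74×62/161 = 28.497
  Agree, Treatment: 74×99/161 = 45.503
  Neutral, Control: 49×62/161 = 18.870
  Neutral, Treatment: 49×99/161 = 30.130
  Disagree, Control: 38×62/161 = 14.634
  Disagree, Treatment: 38×99/161 = 23.366
Contributions (O − E)²/E:
  (32 − 28.497)²/28.497 = 0.4306
  (42 − 45.503)²/45.503 = 0.2697
  (10 − 18.870)²/18.870 = 4.1694
  (39 − 30.130)²/30.130 = 2.6112
  (20 − 14.634)²/14.634 = 1.9676
  (18 − 23.366)²/23.366 = 1.2323
χ² = 0.4306 + 0.2697 + 4.1694 + 2.6112 + 1.9676 + 1.2323 = 10.68

10.68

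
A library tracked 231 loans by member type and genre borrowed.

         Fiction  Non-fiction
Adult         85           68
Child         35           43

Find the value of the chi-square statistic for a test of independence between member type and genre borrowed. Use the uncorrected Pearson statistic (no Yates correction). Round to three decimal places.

2.362

Row totals: 153, 78. Column totals: 120, 111. Grand total N = 231.
Expected counts (row total × column total / N):
  Adult, Fiction: 153×120/231 = 79.4805
  Adult, Non-fiction: 153×111/231 = 73.5195
  Child, Fiction: 78×120/231 = 40.5195
  Child, Non-fiction: 78×111/231 = 37.4805
Contributions (O − E)²/E:
  (85 − 79.4805)²/79.4805 = 0.3833
  (68 − 73.5195)²/73.5195 = 0.4144
  (35 − 40.5195)²/40.5195 = 0.7519
  (43 − 37.4805)²/37.4805 = 0.8128
χ² = 0.3833 + 0.4144 + 0.7519 + 0.8128 = 2.362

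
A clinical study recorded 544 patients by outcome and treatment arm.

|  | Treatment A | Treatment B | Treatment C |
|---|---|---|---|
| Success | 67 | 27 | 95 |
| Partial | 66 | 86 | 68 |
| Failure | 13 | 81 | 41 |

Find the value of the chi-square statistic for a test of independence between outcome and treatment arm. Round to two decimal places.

80.89

Row totals: 189, 220, 135. Column totals: 146, 194, 204. Grand total N = 544.
Expected counts (row total × column total / N):
  Success, Treatment A: 189×146/544 = 50.7243
  Success, Treatment B: 189×194/544 = 67.4007
  Success, Treatment C: 189×204/544 = 70.8750
  Partial, Treatment A: 220×146/544 = 59.0441
  Partial, Treatment B: 220×194/544 = 78.4559
  Partial, Treatment C: 220×204/544 = 82.5000
  Failure, Treatment A: 135×146/544 = 36.2316
  Failure, Treatment B: 135×194/544 = 48.1434
  Failure, Treatment C: 135×204/544 = 50.6250
Contributions (O − E)²/E:
  (67 − 50.7243)²/50.7243 = 5.2223
  (27 − 67.4007)²/67.4007 = 24.2166
  (95 − 70.8750)²/70.8750 = 8.2119
  (66 − 59.0441)²/59.0441 = 0.8195
  (86 − 78.4559)²/78.4559 = 0.7254
  (68 − 82.5000)²/82.5000 = 2.5485
  (13 − 36.2316)²/36.2316 = 14.8960
  (81 − 48.1434)²/48.1434 = 22.4238
  (41 − 50.6250)²/50.6250 = 1.8299
χ² = 5.2223 + 24.2166 + 8.2119 + 0.8195 + 0.7254 + 2.5485 + 14.8960 + 22.4238 + 1.8299 = 80.89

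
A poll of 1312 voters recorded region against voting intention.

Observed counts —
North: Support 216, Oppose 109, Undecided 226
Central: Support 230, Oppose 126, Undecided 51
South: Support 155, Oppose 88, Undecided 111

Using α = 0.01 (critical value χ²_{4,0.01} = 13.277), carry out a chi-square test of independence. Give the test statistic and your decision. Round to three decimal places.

Row totals: 551, 407, 354. Column totals: 601, 323, 388. Grand total N = 1312.
Expected counts (row total × column total / N):
  North, Support: 551×601/1312 = 252.4017
  North, Oppose: 551×323/1312 = 135.6502
  North, Undecided: 551×388/1312 = 162.9482
  Central, Support: 407×601/1312 = 186.4383
  Central, Oppose: 407×323/1312 = 100.1989
  Central, Undecided: 407×388/1312 = 120.3628
  South, Support: 354×601/1312 = 162.1601
  South, Oppose: 354×323/1312 = 87.1509
  South, Undecided: 354×388/1312 = 104.6890
Contributions (O − E)²/E:
  (216 − 252.4017)²/252.4017 = 5.2499
  (109 − 135.6502)²/135.6502 = 5.2358
  (226 − 162.9482)²/162.9482 = 24.3975
  (230 − 186.4383)²/186.4383 = 10.1783
  (126 − 100.1989)²/100.1989 = 6.6438
  (51 − 120.3628)²/120.3628 = 39.9725
  (155 − 162.1601)²/162.1601 = 0.3162
  (88 − 87.1509)²/87.1509 = 0.0083
  (111 − 104.6890)²/104.6890 = 0.3804
χ² = 5.2499 + 5.2358 + 24.3975 + 10.1783 + 6.6438 + 39.9725 + 0.3162 + 0.0083 + 0.3804 = 92.383
df = (3−1)(3−1) = 4. Since 92.383 > 13.277, reject the null hypothesis of independence at α = 0.01.

92.383; reject H₀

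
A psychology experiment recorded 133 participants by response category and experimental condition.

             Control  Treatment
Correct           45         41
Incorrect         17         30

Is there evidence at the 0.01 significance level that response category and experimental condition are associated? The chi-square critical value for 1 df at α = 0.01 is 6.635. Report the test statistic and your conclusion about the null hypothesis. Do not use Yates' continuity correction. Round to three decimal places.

Row totals: 86, 47. Column totals: 62, 71. Grand total N = 133.
Expected counts (row total × column total / N):
  Correct, Control: 86×62/133 = 40.0902
  Correct, Treatment: 86×71/133 = 45.9098
  Incorrect, Control: 47×62/133 = 21.9098
  Incorrect, Treatment: 47×71/133 = 25.0902
Contributions (O − E)²/E:
  (45 − 40.0902)²/40.0902 = 0.6013
  (41 − 45.9098)²/45.9098 = 0.5251
  (17 − 21.9098)²/21.9098 = 1.1002
  (30 − 25.0902)²/25.0902 = 0.9608
χ² = 0.6013 + 0.5251 + 1.1002 + 0.9608 = 3.187
df = (2−1)(2−1) = 1. Since 3.187 < 6.635, fail to reject the null hypothesis of independence at α = 0.01.

3.187; fail to reject H₀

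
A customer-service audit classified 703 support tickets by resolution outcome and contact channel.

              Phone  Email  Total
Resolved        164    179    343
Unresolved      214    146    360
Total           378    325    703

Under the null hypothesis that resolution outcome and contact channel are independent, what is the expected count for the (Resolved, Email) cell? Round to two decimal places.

Row total (Resolved) = 343; column total (Email) = 325; grand total N = 703.
Expected count = (row total × column total) / N = 343 × 325 / 703 = 158.57.

158.57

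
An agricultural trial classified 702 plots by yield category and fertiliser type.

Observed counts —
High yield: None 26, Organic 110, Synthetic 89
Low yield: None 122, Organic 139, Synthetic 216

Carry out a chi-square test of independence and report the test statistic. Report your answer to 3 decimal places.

32.220

Row totals: 225, 477. Column totals: 148, 249, 305. Grand total N = 702.
Expected counts (row total × column total / N):
  High yield, None: 225×148/702 = 47.4359
  High yield, Organic: 225×249/702 = 79.8077
  High yield, Synthetic: 225×305/702 = 97.7564
  Low yield, None: 477×148/702 = 100.5641
  Low yield, Organic: 477×249/702 = 169.1923
  Low yield, Synthetic: 477×305/702 = 207.2436
Contributions (O − E)²/E:
  (26 − 47.4359)²/47.4359 = 9.6867
  (110 − 79.8077)²/79.8077 = 11.4221
  (89 − 97.7564)²/97.7564 = 0.7843
  (122 − 100.5641)²/100.5641 = 4.5692
  (139 − 169.1923)²/169.1923 = 5.3878
  (216 − 207.2436)²/207.2436 = 0.3700
χ² = 9.6867 + 11.4221 + 0.7843 + 4.5692 + 5.3878 + 0.3700 = 32.220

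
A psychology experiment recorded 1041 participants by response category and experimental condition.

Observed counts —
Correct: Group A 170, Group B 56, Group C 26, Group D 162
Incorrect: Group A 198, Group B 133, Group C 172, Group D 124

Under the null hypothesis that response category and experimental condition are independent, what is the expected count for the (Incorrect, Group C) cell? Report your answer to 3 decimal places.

Row total (Incorrect) = 627; column total (Group C) = 198; grand total N = 1041.
Expected count = (row total × column total) / N = 627 × 198 / 1041 = 119.256.

119.256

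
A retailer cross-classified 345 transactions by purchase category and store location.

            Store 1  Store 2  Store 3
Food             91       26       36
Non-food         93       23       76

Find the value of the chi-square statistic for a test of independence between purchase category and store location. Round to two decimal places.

Row totals: 153, 192. Column totals: 184, 49, 112. Grand total N = 345.
Expected counts (row total × column total / N):
  Food, Store 1: 153×184/345 = 81.600
  Food, Store 2: 153×49/345 = 21.730
  Food, Store 3: 153×112/345 = 49.670
  Non-food, Store 1: 192×184/345 = 102.400
  Non-food, Store 2: 192×49/345 = 27.270
  Non-food, Store 3: 192×112/345 = 62.330
Contributions (O − E)²/E:
  (91 − 81.600)²/81.600 = 1.0828
  (26 − 21.730)²/21.730 = 0.8391
  (36 − 49.670)²/49.670 = 3.7622
  (93 − 102.400)²/102.400 = 0.8629
  (23 − 27.270)²/27.270 = 0.6686
  (76 − 62.330)²/62.330 = 2.9981
χ² = 1.0828 + 0.8391 + 3.7622 + 0.8629 + 0.6686 + 2.9981 = 10.21

10.21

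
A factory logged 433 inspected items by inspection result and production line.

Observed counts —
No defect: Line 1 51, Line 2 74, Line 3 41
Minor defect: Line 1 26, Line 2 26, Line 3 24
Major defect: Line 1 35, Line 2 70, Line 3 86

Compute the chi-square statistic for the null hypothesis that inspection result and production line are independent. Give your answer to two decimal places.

Row totals: 166, 76, 191. Column totals: 112, 170, 151. Grand total N = 433.
Expected counts (row total × column total / N):
  No defect, Line 1: 166×112/433 = 42.938
  No defect, Line 2: 166×170/433 = 65.173
  No defect, Line 3: 166×151/433 = 57.889
  Minor defect, Line 1: 76×112/433 = 19.658
  Minor defect, Line 2: 76×170/433 = 29.838
  Minor defect, Line 3: 76×151/433 = 26.503
  Major defect, Line 1: 191×112/433 = 49.404
  Major defect, Line 2: 191×170/433 = 74.988
  Major defect, Line 3: 191×151/433 = 66.607
Contributions (O − E)²/E:
  (51 − 42.938)²/42.938 = 1.5137
  (74 − 65.173)²/65.173 = 1.1955
  (41 − 57.889)²/57.889 = 4.9273
  (26 − 19.658)²/19.658 = 2.0460
  (26 − 29.838)²/29.838 = 0.4937
  (24 − 26.503)²/26.503 = 0.2364
  (35 − 49.404)²/49.404 = 4.1996
  (70 − 74.988)²/74.988 = 0.3318
  (86 − 66.607)²/66.607 = 5.6464
χ² = 1.5137 + 1.1955 + 4.9273 + 2.0460 + 0.4937 + 0.2364 + 4.1996 + 0.3318 + 5.6464 = 20.59

20.59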